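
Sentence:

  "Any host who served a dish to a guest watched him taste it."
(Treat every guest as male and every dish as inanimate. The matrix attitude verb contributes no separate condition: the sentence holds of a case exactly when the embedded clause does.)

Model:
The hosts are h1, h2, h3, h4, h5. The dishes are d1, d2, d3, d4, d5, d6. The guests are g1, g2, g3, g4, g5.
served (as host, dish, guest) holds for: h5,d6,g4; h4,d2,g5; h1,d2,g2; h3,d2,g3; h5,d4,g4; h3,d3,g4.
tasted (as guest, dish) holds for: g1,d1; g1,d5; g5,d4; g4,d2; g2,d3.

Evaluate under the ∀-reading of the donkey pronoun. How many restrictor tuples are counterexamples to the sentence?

"him" takes "a guest" as antecedent and "it" takes "a dish"; both are donkey pronouns co-varying with the restrictor.
Strong reading: for every (h,d,g) with served(h,d,g), tasted(g,d).
Restrictor triples: (h1,d2,g2)→tasted(g2,d2) ✗  (h3,d2,g3)→tasted(g3,d2) ✗  (h3,d3,g4)→tasted(g4,d3) ✗  (h4,d2,g5)→tasted(g5,d2) ✗  (h5,d4,g4)→tasted(g4,d4) ✗  (h5,d6,g4)→tasted(g4,d6) ✗
Counterexamples (restrictor triples failing the scope): 6.

6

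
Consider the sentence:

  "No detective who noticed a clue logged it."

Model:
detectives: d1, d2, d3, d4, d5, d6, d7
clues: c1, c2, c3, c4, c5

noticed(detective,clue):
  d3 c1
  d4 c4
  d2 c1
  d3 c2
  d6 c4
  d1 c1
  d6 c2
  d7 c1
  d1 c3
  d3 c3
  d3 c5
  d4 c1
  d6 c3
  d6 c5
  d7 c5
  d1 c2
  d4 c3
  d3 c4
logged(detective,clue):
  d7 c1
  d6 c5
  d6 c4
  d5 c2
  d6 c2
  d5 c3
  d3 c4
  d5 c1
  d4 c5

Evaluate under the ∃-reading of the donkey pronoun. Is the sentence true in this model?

False

"it" takes "a clue" as antecedent — a donkey pronoun bound across the clause boundary.
Truth condition: for no (d,c) with noticed(d,c) does logged(d,c) hold.
Restrictor pairs — does the scope hold? (d1,c1):fails  (d1,c2):fails  (d1,c3):fails  (d2,c1):fails  (d3,c1):fails  (d3,c2):fails  (d3,c3):fails  (d3,c4):holds  (d3,c5):fails  (d4,c1):fails  (d4,c3):fails  (d4,c4):fails  (d6,c2):holds  (d6,c3):fails  (d6,c4):holds  (d6,c5):holds  (d7,c1):holds  (d7,c5):fails
Scope holds for 5 pair(s), so the sentence is false.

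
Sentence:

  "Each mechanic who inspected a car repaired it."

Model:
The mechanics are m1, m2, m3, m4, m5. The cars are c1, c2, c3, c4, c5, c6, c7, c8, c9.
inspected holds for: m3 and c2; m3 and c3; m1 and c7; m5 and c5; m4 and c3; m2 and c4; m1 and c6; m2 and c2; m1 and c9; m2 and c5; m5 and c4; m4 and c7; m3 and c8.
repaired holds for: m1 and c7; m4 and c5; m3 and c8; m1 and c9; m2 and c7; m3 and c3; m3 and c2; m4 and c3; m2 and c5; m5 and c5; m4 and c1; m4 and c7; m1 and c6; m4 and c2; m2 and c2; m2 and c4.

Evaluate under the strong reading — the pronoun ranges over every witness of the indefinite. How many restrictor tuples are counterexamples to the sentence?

"it" takes "a car" as antecedent — a donkey pronoun bound across the clause boundary.
Strong reading: for every (m,c) with inspected(m,c), repaired(m,c).
Restrictor pairs: (m1,c6) ✓  (m1,c7) ✓  (m1,c9) ✓  (m2,c2) ✓  (m2,c4) ✓  (m2,c5) ✓  (m3,c2) ✓  (m3,c3) ✓  (m3,c8) ✓  (m4,c3) ✓  (m4,c7) ✓  (m5,c4) ✗  (m5,c5) ✓
Counterexamples (restrictor pairs failing the scope): 1.

1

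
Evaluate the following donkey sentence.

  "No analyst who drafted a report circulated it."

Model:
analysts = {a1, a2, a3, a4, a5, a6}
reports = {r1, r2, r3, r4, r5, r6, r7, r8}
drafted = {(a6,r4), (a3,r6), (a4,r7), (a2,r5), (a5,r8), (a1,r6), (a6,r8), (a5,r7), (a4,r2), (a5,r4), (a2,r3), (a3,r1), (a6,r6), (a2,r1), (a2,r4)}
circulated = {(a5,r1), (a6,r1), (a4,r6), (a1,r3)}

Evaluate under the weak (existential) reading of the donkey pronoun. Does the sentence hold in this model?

"it" takes "a report" as antecedent — a donkey pronoun bound across the clause boundary.
Truth condition: for no (a,r) with drafted(a,r) does circulated(a,r) hold.
Restrictor pairs — does the scope hold? (a1,r6):fails  (a2,r1):fails  (a2,r3):fails  (a2,r4):fails  (a2,r5):fails  (a3,r1):fails  (a3,r6):fails  (a4,r2):fails  (a4,r7):fails  (a5,r4):fails  (a5,r7):fails  (a5,r8):fails  (a6,r4):fails  (a6,r6):fails  (a6,r8):fails
Scope holds for no restrictor pair, so the sentence is true.

True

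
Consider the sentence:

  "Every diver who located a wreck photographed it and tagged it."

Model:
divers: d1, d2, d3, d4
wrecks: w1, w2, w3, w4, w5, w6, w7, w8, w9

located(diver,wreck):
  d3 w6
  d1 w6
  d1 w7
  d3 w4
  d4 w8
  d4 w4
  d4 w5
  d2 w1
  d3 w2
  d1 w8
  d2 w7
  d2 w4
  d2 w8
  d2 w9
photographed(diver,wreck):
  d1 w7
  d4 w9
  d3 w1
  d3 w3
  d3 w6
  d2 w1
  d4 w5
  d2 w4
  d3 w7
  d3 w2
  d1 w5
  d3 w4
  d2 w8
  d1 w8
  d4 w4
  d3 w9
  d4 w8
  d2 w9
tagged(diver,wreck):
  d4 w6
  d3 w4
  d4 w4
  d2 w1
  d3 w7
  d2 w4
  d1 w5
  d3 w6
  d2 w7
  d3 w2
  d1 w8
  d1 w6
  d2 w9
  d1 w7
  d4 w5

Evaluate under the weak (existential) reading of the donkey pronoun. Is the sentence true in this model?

"it" takes "a wreck" as antecedent — a donkey pronoun bound across the clause boundary.
Weak reading: every diver d with some located-wreck has at least one located-wreck w such that photographed(d,w) ∧ tagged(d,w).
Per diver: d1:✓  d2:✓  d3:✓  d4:✓
Every diver in the restrictor has a witness.

True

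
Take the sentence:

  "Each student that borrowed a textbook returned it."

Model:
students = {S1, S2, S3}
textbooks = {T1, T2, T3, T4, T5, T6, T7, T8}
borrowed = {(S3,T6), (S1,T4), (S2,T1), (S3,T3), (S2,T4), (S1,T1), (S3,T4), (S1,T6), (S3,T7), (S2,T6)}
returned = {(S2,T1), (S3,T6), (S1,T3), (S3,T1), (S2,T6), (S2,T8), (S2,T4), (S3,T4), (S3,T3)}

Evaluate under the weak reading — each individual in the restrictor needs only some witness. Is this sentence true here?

False

"it" takes "a textbook" as antecedent — a donkey pronoun bound across the clause boundary.
Weak reading: every student s with some borrowed-textbook has at least one borrowed-textbook t such that returned(s,t).
Per student: S1:✗  S2:✓  S3:✓
S1 has no witness among its borrowed-textbooks.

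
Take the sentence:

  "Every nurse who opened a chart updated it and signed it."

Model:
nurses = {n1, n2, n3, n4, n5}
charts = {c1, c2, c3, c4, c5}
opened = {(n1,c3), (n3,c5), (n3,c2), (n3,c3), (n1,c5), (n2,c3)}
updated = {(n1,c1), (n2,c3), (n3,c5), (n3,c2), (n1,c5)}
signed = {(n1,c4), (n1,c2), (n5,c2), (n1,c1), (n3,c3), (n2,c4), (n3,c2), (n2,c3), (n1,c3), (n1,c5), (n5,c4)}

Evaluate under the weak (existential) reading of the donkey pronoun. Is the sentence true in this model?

True

"it" takes "a chart" as antecedent — a donkey pronoun bound across the clause boundary.
Weak reading: every nurse n with some opened-chart has at least one opened-chart c such that updated(n,c) ∧ signed(n,c).
Per nurse: n1:✓  n2:✓  n3:✓
Every nurse in the restrictor has a witness.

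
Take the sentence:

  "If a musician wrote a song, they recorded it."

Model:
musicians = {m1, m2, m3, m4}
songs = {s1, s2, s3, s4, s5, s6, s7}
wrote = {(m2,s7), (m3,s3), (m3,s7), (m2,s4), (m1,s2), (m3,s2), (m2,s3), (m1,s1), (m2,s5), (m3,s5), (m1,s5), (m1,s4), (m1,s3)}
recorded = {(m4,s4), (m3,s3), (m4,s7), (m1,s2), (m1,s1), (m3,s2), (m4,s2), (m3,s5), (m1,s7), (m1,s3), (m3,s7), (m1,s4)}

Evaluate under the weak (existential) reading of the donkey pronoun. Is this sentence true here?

False

"it" takes "a song" as antecedent — a donkey pronoun bound across the clause boundary.
Weak reading: every musician m with some wrote-song has at least one wrote-song s such that recorded(m,s).
Per musician: m1:✓  m2:✗  m3:✓
m2 has no witness among its wrote-songs.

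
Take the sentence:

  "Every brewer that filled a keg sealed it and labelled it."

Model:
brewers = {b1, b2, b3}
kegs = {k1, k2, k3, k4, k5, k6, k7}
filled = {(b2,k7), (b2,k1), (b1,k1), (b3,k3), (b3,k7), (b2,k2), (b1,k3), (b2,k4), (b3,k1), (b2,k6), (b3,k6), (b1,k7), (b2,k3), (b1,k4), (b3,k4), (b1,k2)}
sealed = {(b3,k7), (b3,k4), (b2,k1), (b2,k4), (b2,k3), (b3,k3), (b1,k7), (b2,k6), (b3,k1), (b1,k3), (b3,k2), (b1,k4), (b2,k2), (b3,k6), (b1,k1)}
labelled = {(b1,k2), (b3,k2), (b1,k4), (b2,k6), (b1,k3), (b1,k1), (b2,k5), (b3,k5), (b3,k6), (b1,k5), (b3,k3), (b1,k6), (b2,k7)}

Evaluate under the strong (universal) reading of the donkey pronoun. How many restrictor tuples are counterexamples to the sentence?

"it" takes "a keg" as antecedent — a donkey pronoun bound across the clause boundary.
Strong reading: for every (b,k) with filled(b,k), sealed(b,k) ∧ labelled(b,k).
Restrictor pairs: (b1,k1) ✓  (b1,k2) ✗  (b1,k3) ✓  (b1,k4) ✓  (b1,k7) ✗  (b2,k1) ✗  (b2,k2) ✗  (b2,k3) ✗  (b2,k4) ✗  (b2,k6) ✓  (b2,k7) ✗  (b3,k1) ✗  (b3,k3) ✓  (b3,k4) ✗  (b3,k6) ✓  (b3,k7) ✗
Counterexamples (restrictor pairs failing the scope): 10.

10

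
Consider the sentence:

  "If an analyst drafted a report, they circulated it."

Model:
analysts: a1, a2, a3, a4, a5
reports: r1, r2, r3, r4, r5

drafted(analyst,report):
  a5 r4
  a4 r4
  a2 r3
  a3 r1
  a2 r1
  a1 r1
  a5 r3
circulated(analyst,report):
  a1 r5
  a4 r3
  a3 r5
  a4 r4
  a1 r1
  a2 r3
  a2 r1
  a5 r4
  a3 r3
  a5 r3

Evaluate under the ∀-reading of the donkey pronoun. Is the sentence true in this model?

"it" takes "a report" as antecedent — a donkey pronoun bound across the clause boundary.
Strong reading: for every (a,r) with drafted(a,r), circulated(a,r).
Restrictor pairs: (a1,r1) ✓  (a2,r1) ✓  (a2,r3) ✓  (a3,r1) ✗  (a4,r4) ✓  (a5,r3) ✓  (a5,r4) ✓
Counterexample: (a3,r1) is in drafted but fails the scope.

False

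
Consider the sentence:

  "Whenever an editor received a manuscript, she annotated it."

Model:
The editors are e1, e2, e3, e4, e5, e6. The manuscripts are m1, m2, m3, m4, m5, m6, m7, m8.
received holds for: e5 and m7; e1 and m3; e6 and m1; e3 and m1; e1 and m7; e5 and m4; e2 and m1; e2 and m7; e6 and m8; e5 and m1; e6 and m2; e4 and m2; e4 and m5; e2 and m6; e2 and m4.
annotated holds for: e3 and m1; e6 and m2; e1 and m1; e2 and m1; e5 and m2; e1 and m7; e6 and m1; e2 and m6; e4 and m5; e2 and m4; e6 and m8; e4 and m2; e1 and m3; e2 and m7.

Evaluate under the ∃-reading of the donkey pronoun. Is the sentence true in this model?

False

"it" takes "a manuscript" as antecedent — a donkey pronoun bound across the clause boundary.
Weak reading: every editor e with some received-manuscript has at least one received-manuscript m such that annotated(e,m).
Per editor: e1:✓  e2:✓  e3:✓  e4:✓  e5:✗  e6:✓
e5 has no witness among its received-manuscripts.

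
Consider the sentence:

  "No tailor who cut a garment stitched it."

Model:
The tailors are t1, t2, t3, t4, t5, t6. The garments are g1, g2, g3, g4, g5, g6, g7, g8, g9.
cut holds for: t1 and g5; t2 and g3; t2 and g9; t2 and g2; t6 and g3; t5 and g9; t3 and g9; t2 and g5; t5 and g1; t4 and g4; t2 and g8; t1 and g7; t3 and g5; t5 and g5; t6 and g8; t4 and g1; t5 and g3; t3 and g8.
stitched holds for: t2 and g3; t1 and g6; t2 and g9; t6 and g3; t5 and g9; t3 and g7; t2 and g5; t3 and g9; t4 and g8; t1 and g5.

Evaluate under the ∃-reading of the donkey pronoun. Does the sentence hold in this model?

"it" takes "a garment" as antecedent — a donkey pronoun bound across the clause boundary.
Truth condition: for no (t,g) with cut(t,g) does stitched(t,g) hold.
Restrictor pairs — does the scope hold? (t1,g5):holds  (t1,g7):fails  (t2,g2):fails  (t2,g3):holds  (t2,g5):holds  (t2,g8):fails  (t2,g9):holds  (t3,g5):fails  (t3,g8):fails  (t3,g9):holds  (t4,g1):fails  (t4,g4):fails  (t5,g1):fails  (t5,g3):fails  (t5,g5):fails  (t5,g9):holds  (t6,g3):holds  (t6,g8):fails
Scope holds for 7 pair(s), so the sentence is false.

False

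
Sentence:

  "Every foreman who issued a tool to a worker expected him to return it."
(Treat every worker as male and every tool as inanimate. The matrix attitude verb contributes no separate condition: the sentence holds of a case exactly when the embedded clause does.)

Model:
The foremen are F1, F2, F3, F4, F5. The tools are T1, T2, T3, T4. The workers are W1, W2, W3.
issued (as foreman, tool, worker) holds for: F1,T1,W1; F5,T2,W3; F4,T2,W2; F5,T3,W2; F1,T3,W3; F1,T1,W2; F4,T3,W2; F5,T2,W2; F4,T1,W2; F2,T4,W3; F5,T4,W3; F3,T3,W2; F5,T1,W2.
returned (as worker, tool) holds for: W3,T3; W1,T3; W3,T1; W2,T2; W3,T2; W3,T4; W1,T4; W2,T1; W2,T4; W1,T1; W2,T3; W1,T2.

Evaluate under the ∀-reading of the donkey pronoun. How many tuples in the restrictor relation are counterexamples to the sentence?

"him" takes "a worker" as antecedent and "it" takes "a tool"; both are donkey pronouns co-varying with the restrictor.
Strong reading: for every (f,t,w) with issued(f,t,w), returned(w,t).
Restrictor triples: (F1,T1,W1)→returned(W1,T1) ✓  (F1,T1,W2)→returned(W2,T1) ✓  (F1,T3,W3)→returned(W3,T3) ✓  (F2,T4,W3)→returned(W3,T4) ✓  (F3,T3,W2)→returned(W2,T3) ✓  (F4,T1,W2)→returned(W2,T1) ✓  (F4,T2,W2)→returned(W2,T2) ✓  (F4,T3,W2)→returned(W2,T3) ✓  (F5,T1,W2)→returned(W2,T1) ✓  (F5,T2,W2)→returned(W2,T2) ✓  (F5,T2,W3)→returned(W3,T2) ✓  (F5,T3,W2)→returned(W2,T3) ✓  (F5,T4,W3)→returned(W3,T4) ✓
Counterexamples (restrictor triples failing the scope): 0.

0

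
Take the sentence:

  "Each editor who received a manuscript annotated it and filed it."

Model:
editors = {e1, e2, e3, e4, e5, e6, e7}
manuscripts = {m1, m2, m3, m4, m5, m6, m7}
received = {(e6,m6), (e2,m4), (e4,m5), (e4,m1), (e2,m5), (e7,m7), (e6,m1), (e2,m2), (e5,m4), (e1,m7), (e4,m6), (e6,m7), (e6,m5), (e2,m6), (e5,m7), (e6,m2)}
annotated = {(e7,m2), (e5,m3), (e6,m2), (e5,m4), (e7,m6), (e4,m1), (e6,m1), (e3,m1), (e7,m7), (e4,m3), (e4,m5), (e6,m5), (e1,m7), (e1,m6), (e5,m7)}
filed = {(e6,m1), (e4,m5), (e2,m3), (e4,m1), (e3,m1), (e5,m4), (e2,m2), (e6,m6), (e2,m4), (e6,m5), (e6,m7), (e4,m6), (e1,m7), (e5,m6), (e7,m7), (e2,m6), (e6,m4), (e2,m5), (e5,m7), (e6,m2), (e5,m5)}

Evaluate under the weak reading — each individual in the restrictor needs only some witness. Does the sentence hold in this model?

False

"it" takes "a manuscript" as antecedent — a donkey pronoun bound across the clause boundary.
Weak reading: every editor e with some received-manuscript has at least one received-manuscript m such that annotated(e,m) ∧ filed(e,m).
Per editor: e1:✓  e2:✗  e4:✓  e5:✓  e6:✓  e7:✓
e2 has no witness among its received-manuscripts.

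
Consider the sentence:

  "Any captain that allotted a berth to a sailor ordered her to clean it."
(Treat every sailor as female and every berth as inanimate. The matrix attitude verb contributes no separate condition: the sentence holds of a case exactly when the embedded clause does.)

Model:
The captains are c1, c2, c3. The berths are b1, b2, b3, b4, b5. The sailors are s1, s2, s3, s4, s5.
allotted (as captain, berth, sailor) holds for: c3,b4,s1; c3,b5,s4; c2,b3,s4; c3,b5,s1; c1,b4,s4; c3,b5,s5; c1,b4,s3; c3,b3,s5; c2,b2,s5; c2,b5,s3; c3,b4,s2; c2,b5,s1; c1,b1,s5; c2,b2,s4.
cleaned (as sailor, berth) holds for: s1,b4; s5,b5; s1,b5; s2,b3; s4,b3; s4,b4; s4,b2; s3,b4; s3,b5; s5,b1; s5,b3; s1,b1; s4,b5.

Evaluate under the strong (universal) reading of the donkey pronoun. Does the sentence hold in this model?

"her" takes "a sailor" as antecedent and "it" takes "a berth"; both are donkey pronouns co-varying with the restrictor.
Strong reading: for every (c,b,s) with allotted(c,b,s), cleaned(s,b).
Restrictor triples: (c1,b1,s5)→cleaned(s5,b1) ✓  (c1,b4,s3)→cleaned(s3,b4) ✓  (c1,b4,s4)→cleaned(s4,b4) ✓  (c2,b2,s4)→cleaned(s4,b2) ✓  (c2,b2,s5)→cleaned(s5,b2) ✗  (c2,b3,s4)→cleaned(s4,b3) ✓  (c2,b5,s1)→cleaned(s1,b5) ✓  (c2,b5,s3)→cleaned(s3,b5) ✓  (c3,b3,s5)→cleaned(s5,b3) ✓  (c3,b4,s1)→cleaned(s1,b4) ✓  (c3,b4,s2)→cleaned(s2,b4) ✗  (c3,b5,s1)→cleaned(s1,b5) ✓  (c3,b5,s4)→cleaned(s4,b5) ✓  (c3,b5,s5)→cleaned(s5,b5) ✓
Counterexample: (c2,b2,s5) — cleaned(s5,b2) does not hold.

False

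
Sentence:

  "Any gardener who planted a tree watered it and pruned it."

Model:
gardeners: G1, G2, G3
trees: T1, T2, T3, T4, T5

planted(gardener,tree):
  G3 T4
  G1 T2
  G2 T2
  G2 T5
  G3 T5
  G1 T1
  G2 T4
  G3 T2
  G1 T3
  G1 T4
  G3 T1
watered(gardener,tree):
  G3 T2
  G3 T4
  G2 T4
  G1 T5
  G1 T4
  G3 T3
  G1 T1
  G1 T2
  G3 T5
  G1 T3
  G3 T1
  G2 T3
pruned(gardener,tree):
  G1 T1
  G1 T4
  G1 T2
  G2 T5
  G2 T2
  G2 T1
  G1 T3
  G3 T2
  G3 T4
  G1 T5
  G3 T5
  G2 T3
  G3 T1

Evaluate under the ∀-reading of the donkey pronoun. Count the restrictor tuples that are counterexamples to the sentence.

3

"it" takes "a tree" as antecedent — a donkey pronoun bound across the clause boundary.
Strong reading: for every (g,t) with planted(g,t), watered(g,t) ∧ pruned(g,t).
Restrictor pairs: (G1,T1) ✓  (G1,T2) ✓  (G1,T3) ✓  (G1,T4) ✓  (G2,T2) ✗  (G2,T4) ✗  (G2,T5) ✗  (G3,T1) ✓  (G3,T2) ✓  (G3,T4) ✓  (G3,T5) ✓
Counterexamples (restrictor pairs failing the scope): 3.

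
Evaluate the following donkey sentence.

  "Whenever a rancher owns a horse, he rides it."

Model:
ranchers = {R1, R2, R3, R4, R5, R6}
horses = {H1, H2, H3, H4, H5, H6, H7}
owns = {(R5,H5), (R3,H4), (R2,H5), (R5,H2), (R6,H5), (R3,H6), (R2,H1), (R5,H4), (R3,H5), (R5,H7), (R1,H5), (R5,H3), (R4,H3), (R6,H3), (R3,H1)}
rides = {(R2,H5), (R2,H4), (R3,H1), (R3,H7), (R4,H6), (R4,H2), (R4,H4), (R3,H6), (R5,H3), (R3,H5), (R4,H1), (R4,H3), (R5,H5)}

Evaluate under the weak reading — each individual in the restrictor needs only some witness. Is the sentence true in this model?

False

"it" takes "a horse" as antecedent — a donkey pronoun bound across the clause boundary.
Weak reading: every rancher r with some owns-horse has at least one owns-horse h such that rides(r,h).
Per rancher: R1:✗  R2:✓  R3:✓  R4:✓  R5:✓  R6:✗
R1 has no witness among its owns-horses.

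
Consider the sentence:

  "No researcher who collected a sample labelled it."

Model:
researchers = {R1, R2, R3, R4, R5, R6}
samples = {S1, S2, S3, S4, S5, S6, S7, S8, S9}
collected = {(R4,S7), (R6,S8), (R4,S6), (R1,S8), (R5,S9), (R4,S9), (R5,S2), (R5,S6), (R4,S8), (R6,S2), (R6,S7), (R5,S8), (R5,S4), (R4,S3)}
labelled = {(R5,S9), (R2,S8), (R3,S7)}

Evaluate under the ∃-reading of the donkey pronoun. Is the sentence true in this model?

False

"it" takes "a sample" as antecedent — a donkey pronoun bound across the clause boundary.
Truth condition: for no (r,s) with collected(r,s) does labelled(r,s) hold.
Restrictor pairs — does the scope hold? (R1,S8):fails  (R4,S3):fails  (R4,S6):fails  (R4,S7):fails  (R4,S8):fails  (R4,S9):fails  (R5,S2):fails  (R5,S4):fails  (R5,S6):fails  (R5,S8):fails  (R5,S9):holds  (R6,S2):fails  (R6,S7):fails  (R6,S8):fails
Scope holds for 1 pair(s), so the sentence is false.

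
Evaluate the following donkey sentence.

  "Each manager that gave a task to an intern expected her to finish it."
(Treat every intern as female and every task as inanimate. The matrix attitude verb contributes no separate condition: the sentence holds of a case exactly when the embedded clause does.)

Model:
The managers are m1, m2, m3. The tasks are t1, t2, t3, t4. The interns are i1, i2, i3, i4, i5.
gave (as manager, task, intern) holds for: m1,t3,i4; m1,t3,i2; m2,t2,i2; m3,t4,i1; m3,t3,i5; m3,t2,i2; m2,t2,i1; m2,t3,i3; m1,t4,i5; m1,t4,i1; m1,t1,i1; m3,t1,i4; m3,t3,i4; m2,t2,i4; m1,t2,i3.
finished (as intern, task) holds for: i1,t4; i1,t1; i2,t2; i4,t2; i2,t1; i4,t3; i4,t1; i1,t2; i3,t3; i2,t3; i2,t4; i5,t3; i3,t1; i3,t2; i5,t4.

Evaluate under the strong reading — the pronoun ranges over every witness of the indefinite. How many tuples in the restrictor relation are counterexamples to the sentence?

"her" takes "an intern" as antecedent and "it" takes "a task"; both are donkey pronouns co-varying with the restrictor.
Strong reading: for every (m,t,i) with gave(m,t,i), finished(i,t).
Restrictor triples: (m1,t1,i1)→finished(i1,t1) ✓  (m1,t2,i3)→finished(i3,t2) ✓  (m1,t3,i2)→finished(i2,t3) ✓  (m1,t3,i4)→finished(i4,t3) ✓  (m1,t4,i1)→finished(i1,t4) ✓  (m1,t4,i5)→finished(i5,t4) ✓  (m2,t2,i1)→finished(i1,t2) ✓  (m2,t2,i2)→finished(i2,t2) ✓  (m2,t2,i4)→finished(i4,t2) ✓  (m2,t3,i3)→finished(i3,t3) ✓  (m3,t1,i4)→finished(i4,t1) ✓  (m3,t2,i2)→finished(i2,t2) ✓  (m3,t3,i4)→finished(i4,t3) ✓  (m3,t3,i5)→finished(i5,t3) ✓  (m3,t4,i1)→finished(i1,t4) ✓
Counterexamples (restrictor triples failing the scope): 0.

0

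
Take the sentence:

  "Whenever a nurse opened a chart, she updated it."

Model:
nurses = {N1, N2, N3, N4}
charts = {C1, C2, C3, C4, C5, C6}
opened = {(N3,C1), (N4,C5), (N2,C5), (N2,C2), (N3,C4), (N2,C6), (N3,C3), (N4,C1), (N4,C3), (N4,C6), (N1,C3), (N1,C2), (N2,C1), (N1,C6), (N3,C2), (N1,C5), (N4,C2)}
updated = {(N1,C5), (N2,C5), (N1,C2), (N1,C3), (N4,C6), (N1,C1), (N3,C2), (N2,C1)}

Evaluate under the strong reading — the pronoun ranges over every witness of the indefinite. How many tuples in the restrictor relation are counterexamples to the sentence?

"it" takes "a chart" as antecedent — a donkey pronoun bound across the clause boundary.
Strong reading: for every (n,c) with opened(n,c), updated(n,c).
Restrictor pairs: (N1,C2) ✓  (N1,C3) ✓  (N1,C5) ✓  (N1,C6) ✗  (N2,C1) ✓  (N2,C2) ✗  (N2,C5) ✓  (N2,C6) ✗  (N3,C1) ✗  (N3,C2) ✓  (N3,C3) ✗  (N3,C4) ✗  (N4,C1) ✗  (N4,C2) ✗  (N4,C3) ✗  (N4,C5) ✗  (N4,C6) ✓
Counterexamples (restrictor pairs failing the scope): 10.

10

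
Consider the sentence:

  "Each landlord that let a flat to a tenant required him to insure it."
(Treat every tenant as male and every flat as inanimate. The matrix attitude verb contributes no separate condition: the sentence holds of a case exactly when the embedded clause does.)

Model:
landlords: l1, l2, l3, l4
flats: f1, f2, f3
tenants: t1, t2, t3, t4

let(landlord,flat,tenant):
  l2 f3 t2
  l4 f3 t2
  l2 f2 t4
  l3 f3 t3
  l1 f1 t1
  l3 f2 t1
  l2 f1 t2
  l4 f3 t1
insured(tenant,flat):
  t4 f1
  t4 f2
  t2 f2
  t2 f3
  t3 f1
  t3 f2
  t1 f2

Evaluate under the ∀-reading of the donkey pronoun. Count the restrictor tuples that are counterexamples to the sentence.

4

"him" takes "a tenant" as antecedent and "it" takes "a flat"; both are donkey pronouns co-varying with the restrictor.
Strong reading: for every (l,f,t) with let(l,f,t), insured(t,f).
Restrictor triples: (l1,f1,t1)→insured(t1,f1) ✗  (l2,f1,t2)→insured(t2,f1) ✗  (l2,f2,t4)→insured(t4,f2) ✓  (l2,f3,t2)→insured(t2,f3) ✓  (l3,f2,t1)→insured(t1,f2) ✓  (l3,f3,t3)→insured(t3,f3) ✗  (l4,f3,t1)→insured(t1,f3) ✗  (l4,f3,t2)→insured(t2,f3) ✓
Counterexamples (restrictor triples failing the scope): 4.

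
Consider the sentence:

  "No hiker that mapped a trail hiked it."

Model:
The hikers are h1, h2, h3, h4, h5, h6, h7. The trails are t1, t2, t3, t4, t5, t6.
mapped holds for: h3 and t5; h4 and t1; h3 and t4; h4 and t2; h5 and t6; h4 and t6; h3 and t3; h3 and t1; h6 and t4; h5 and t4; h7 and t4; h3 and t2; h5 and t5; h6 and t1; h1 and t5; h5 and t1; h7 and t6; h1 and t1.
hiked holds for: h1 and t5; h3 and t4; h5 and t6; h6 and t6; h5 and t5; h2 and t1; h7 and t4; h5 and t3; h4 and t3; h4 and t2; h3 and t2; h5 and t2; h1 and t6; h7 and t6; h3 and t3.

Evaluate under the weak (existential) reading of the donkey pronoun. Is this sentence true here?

"it" takes "a trail" as antecedent — a donkey pronoun bound across the clause boundary.
Truth condition: for no (h,t) with mapped(h,t) does hiked(h,t) hold.
Restrictor pairs — does the scope hold? (h1,t1):fails  (h1,t5):holds  (h3,t1):fails  (h3,t2):holds  (h3,t3):holds  (h3,t4):holds  (h3,t5):fails  (h4,t1):fails  (h4,t2):holds  (h4,t6):fails  (h5,t1):fails  (h5,t4):fails  (h5,t5):holds  (h5,t6):holds  (h6,t1):fails  (h6,t4):fails  (h7,t4):holds  (h7,t6):holds
Scope holds for 9 pair(s), so the sentence is false.

False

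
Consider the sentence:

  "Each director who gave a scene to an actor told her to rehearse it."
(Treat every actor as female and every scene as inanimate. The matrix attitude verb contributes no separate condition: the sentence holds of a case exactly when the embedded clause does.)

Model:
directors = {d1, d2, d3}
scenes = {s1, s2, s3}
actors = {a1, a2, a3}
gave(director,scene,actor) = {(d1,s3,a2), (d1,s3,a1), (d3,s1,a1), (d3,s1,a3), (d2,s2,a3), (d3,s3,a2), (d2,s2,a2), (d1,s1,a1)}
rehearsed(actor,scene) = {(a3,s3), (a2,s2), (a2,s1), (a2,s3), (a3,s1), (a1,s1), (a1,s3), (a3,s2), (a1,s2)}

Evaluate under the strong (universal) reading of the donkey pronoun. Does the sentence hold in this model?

True

"her" takes "an actor" as antecedent and "it" takes "a scene"; both are donkey pronouns co-varying with the restrictor.
Strong reading: for every (d,s,a) with gave(d,s,a), rehearsed(a,s).
Restrictor triples: (d1,s1,a1)→rehearsed(a1,s1) ✓  (d1,s3,a1)→rehearsed(a1,s3) ✓  (d1,s3,a2)→rehearsed(a2,s3) ✓  (d2,s2,a2)→rehearsed(a2,s2) ✓  (d2,s2,a3)→rehearsed(a3,s2) ✓  (d3,s1,a1)→rehearsed(a1,s1) ✓  (d3,s1,a3)→rehearsed(a3,s1) ✓  (d3,s3,a2)→rehearsed(a2,s3) ✓
Every restrictor triple satisfies the scope.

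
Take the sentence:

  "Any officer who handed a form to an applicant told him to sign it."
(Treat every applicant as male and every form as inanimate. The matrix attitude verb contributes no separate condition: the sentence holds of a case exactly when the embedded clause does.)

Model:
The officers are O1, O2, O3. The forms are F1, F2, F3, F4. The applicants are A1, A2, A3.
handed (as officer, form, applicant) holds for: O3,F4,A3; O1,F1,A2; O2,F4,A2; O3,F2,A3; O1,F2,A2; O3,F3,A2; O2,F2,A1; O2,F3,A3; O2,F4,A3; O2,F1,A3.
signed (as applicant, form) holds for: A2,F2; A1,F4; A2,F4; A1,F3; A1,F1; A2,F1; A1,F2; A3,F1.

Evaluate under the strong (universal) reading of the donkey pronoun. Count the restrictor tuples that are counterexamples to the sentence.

"him" takes "an applicant" as antecedent and "it" takes "a form"; both are donkey pronouns co-varying with the restrictor.
Strong reading: for every (o,f,a) with handed(o,f,a), signed(a,f).
Restrictor triples: (O1,F1,A2)→signed(A2,F1) ✓  (O1,F2,A2)→signed(A2,F2) ✓  (O2,F1,A3)→signed(A3,F1) ✓  (O2,F2,A1)→signed(A1,F2) ✓  (O2,F3,A3)→signed(A3,F3) ✗  (O2,F4,A2)→signed(A2,F4) ✓  (O2,F4,A3)→signed(A3,F4) ✗  (O3,F2,A3)→signed(A3,F2) ✗  (O3,F3,A2)→signed(A2,F3) ✗  (O3,F4,A3)→signed(A3,F4) ✗
Counterexamples (restrictor triples failing the scope): 5.

5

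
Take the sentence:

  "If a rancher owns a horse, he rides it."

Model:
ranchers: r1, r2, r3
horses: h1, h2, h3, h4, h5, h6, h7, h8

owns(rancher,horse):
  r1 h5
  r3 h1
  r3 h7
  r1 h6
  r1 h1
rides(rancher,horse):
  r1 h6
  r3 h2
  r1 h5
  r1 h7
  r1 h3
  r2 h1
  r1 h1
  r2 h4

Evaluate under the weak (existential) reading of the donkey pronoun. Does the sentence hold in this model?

False

"it" takes "a horse" as antecedent — a donkey pronoun bound across the clause boundary.
Weak reading: every rancher r with some owns-horse has at least one owns-horse h such that rides(r,h).
Per rancher: r1:✓  r3:✗
r3 has no witness among its owns-horses.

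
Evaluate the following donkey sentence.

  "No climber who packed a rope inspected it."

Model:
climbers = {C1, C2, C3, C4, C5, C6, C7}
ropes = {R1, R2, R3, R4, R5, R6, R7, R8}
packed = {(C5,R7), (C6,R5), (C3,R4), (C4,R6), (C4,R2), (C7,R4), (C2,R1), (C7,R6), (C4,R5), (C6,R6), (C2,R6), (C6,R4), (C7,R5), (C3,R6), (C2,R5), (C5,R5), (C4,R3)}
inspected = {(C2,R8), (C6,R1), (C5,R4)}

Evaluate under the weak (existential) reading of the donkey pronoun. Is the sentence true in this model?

True

"it" takes "a rope" as antecedent — a donkey pronoun bound across the clause boundary.
Truth condition: for no (c,r) with packed(c,r) does inspected(c,r) hold.
Restrictor pairs — does the scope hold? (C2,R1):fails  (C2,R5):fails  (C2,R6):fails  (C3,R4):fails  (C3,R6):fails  (C4,R2):fails  (C4,R3):fails  (C4,R5):fails  (C4,R6):fails  (C5,R5):fails  (C5,R7):fails  (C6,R4):fails  (C6,R5):fails  (C6,R6):fails  (C7,R4):fails  (C7,R5):fails  (C7,R6):fails
Scope holds for no restrictor pair, so the sentence is true.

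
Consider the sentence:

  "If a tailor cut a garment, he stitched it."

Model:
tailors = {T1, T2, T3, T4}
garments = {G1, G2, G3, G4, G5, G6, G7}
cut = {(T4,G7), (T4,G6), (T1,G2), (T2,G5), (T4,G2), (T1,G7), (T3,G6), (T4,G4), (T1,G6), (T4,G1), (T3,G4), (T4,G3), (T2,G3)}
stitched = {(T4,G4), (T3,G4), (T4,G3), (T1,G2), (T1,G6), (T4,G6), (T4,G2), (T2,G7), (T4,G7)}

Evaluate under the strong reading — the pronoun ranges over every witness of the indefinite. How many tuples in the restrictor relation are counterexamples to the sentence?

5

"it" takes "a garment" as antecedent — a donkey pronoun bound across the clause boundary.
Strong reading: for every (t,g) with cut(t,g), stitched(t,g).
Restrictor pairs: (T1,G2) ✓  (T1,G6) ✓  (T1,G7) ✗  (T2,G3) ✗  (T2,G5) ✗  (T3,G4) ✓  (T3,G6) ✗  (T4,G1) ✗  (T4,G2) ✓  (T4,G3) ✓  (T4,G4) ✓  (T4,G6) ✓  (T4,G7) ✓
Counterexamples (restrictor pairs failing the scope): 5.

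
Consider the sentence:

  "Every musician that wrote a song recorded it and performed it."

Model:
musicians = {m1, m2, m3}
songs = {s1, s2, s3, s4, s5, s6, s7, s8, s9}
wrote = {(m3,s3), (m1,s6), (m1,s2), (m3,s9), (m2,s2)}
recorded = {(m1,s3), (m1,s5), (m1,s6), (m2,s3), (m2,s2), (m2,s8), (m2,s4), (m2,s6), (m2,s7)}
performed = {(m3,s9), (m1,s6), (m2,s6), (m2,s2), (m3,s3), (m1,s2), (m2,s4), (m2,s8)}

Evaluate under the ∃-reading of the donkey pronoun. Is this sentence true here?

False

"it" takes "a song" as antecedent — a donkey pronoun bound across the clause boundary.
Weak reading: every musician m with some wrote-song has at least one wrote-song s such that recorded(m,s) ∧ performed(m,s).
Per musician: m1:✓  m2:✓  m3:✗
m3 has no witness among its wrote-songs.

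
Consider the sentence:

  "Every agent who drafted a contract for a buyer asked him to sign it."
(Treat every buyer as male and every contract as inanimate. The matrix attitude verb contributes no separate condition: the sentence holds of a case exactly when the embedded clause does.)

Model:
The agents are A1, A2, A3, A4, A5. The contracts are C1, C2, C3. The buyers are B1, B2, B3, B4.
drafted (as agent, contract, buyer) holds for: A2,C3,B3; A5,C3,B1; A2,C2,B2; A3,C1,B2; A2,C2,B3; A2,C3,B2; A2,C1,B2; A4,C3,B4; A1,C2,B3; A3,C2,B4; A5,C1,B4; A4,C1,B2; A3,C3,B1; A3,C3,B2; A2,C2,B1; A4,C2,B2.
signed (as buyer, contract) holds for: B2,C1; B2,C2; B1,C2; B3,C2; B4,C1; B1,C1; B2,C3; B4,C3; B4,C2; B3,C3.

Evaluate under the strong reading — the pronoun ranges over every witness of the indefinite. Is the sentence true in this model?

False

"him" takes "a buyer" as antecedent and "it" takes "a contract"; both are donkey pronouns co-varying with the restrictor.
Strong reading: for every (a,c,b) with drafted(a,c,b), signed(b,c).
Restrictor triples: (A1,C2,B3)→signed(B3,C2) ✓  (A2,C1,B2)→signed(B2,C1) ✓  (A2,C2,B1)→signed(B1,C2) ✓  (A2,C2,B2)→signed(B2,C2) ✓  (A2,C2,B3)→signed(B3,C2) ✓  (A2,C3,B2)→signed(B2,C3) ✓  (A2,C3,B3)→signed(B3,C3) ✓  (A3,C1,B2)→signed(B2,C1) ✓  (A3,C2,B4)→signed(B4,C2) ✓  (A3,C3,B1)→signed(B1,C3) ✗  (A3,C3,B2)→signed(B2,C3) ✓  (A4,C1,B2)→signed(B2,C1) ✓  (A4,C2,B2)→signed(B2,C2) ✓  (A4,C3,B4)→signed(B4,C3) ✓  (A5,C1,B4)→signed(B4,C1) ✓  (A5,C3,B1)→signed(B1,C3) ✗
Counterexample: (A3,C3,B1) — signed(B1,C3) does not hold.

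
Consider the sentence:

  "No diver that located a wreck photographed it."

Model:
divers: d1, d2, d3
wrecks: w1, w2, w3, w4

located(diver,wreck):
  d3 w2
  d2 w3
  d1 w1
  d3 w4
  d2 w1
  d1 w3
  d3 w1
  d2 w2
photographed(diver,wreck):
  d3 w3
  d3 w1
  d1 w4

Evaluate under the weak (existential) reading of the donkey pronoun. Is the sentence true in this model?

False

"it" takes "a wreck" as antecedent — a donkey pronoun bound across the clause boundary.
Truth condition: for no (d,w) with located(d,w) does photographed(d,w) hold.
Restrictor pairs — does the scope hold? (d1,w1):fails  (d1,w3):fails  (d2,w1):fails  (d2,w2):fails  (d2,w3):fails  (d3,w1):holds  (d3,w2):fails  (d3,w4):fails
Scope holds for 1 pair(s), so the sentence is false.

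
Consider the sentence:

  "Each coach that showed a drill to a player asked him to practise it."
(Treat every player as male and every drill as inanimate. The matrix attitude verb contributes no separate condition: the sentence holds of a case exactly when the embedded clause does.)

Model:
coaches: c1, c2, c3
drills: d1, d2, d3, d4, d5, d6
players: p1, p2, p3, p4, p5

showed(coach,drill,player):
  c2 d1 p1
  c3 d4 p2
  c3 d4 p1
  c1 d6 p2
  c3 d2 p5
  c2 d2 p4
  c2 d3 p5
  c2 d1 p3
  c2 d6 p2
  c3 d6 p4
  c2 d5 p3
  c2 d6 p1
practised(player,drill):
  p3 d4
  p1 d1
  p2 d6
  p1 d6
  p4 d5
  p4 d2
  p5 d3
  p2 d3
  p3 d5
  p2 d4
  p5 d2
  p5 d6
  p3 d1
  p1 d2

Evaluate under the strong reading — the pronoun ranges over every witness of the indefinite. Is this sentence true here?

"him" takes "a player" as antecedent and "it" takes "a drill"; both are donkey pronouns co-varying with the restrictor.
Strong reading: for every (c,d,p) with showed(c,d,p), practised(p,d).
Restrictor triples: (c1,d6,p2)→practised(p2,d6) ✓  (c2,d1,p1)→practised(p1,d1) ✓  (c2,d1,p3)→practised(p3,d1) ✓  (c2,d2,p4)→practised(p4,d2) ✓  (c2,d3,p5)→practised(p5,d3) ✓  (c2,d5,p3)→practised(p3,d5) ✓  (c2,d6,p1)→practised(p1,d6) ✓  (c2,d6,p2)→practised(p2,d6) ✓  (c3,d2,p5)→practised(p5,d2) ✓  (c3,d4,p1)→practised(p1,d4) ✗  (c3,d4,p2)→practised(p2,d4) ✓  (c3,d6,p4)→practised(p4,d6) ✗
Counterexample: (c3,d4,p1) — practised(p1,d4) does not hold.

False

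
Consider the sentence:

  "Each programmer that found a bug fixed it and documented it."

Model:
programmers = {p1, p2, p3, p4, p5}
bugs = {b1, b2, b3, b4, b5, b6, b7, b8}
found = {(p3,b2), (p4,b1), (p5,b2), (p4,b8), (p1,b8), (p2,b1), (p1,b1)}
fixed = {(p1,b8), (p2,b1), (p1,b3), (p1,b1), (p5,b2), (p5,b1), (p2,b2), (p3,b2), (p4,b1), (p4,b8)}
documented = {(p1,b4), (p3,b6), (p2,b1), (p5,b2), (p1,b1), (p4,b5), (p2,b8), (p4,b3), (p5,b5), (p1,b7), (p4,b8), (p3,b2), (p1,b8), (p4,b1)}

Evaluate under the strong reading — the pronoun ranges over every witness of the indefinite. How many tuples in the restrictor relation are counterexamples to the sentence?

0

"it" takes "a bug" as antecedent — a donkey pronoun bound across the clause boundary.
Strong reading: for every (p,b) with found(p,b), fixed(p,b) ∧ documented(p,b).
Restrictor pairs: (p1,b1) ✓  (p1,b8) ✓  (p2,b1) ✓  (p3,b2) ✓  (p4,b1) ✓  (p4,b8) ✓  (p5,b2) ✓
Counterexamples (restrictor pairs failing the scope): 0.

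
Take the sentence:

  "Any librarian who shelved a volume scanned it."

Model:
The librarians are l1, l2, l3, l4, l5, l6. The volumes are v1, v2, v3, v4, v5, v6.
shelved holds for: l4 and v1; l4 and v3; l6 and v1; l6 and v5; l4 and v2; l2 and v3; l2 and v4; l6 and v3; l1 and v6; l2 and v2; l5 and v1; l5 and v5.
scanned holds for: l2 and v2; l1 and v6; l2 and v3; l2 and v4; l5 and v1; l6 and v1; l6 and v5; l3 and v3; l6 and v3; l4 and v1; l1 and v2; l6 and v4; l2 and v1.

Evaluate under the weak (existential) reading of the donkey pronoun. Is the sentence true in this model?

"it" takes "a volume" as antecedent — a donkey pronoun bound across the clause boundary.
Weak reading: every librarian l with some shelved-volume has at least one shelved-volume v such that scanned(l,v).
Per librarian: l1:✓  l2:✓  l4:✓  l5:✓  l6:✓
Every librarian in the restrictor has a witness.

True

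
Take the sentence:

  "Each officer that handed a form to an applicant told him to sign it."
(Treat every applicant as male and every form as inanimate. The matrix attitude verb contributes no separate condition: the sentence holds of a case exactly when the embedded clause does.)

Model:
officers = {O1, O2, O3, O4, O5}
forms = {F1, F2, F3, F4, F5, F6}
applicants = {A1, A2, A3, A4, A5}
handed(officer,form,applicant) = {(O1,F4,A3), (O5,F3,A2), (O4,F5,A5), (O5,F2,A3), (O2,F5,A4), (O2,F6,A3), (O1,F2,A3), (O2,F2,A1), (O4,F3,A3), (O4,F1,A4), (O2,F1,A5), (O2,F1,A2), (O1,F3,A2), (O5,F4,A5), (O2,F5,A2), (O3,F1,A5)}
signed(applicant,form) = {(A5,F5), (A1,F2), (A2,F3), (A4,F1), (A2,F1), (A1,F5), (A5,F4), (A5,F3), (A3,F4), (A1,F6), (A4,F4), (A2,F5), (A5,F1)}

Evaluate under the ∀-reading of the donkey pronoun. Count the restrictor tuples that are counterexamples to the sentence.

"him" takes "an applicant" as antecedent and "it" takes "a form"; both are donkey pronouns co-varying with the restrictor.
Strong reading: for every (o,f,a) with handed(o,f,a), signed(a,f).
Restrictor triples: (O1,F2,A3)→signed(A3,F2) ✗  (O1,F3,A2)→signed(A2,F3) ✓  (O1,F4,A3)→signed(A3,F4) ✓  (O2,F1,A2)→signed(A2,F1) ✓  (O2,F1,A5)→signed(A5,F1) ✓  (O2,F2,A1)→signed(A1,F2) ✓  (O2,F5,A2)→signed(A2,F5) ✓  (O2,F5,A4)→signed(A4,F5) ✗  (O2,F6,A3)→signed(A3,F6) ✗  (O3,F1,A5)→signed(A5,F1) ✓  (O4,F1,A4)→signed(A4,F1) ✓  (O4,F3,A3)→signed(A3,F3) ✗  (O4,F5,A5)→signed(A5,F5) ✓  (O5,F2,A3)→signed(A3,F2) ✗  (O5,F3,A2)→signed(A2,F3) ✓  (O5,F4,A5)→signed(A5,F4) ✓
Counterexamples (restrictor triples failing the scope): 5.

5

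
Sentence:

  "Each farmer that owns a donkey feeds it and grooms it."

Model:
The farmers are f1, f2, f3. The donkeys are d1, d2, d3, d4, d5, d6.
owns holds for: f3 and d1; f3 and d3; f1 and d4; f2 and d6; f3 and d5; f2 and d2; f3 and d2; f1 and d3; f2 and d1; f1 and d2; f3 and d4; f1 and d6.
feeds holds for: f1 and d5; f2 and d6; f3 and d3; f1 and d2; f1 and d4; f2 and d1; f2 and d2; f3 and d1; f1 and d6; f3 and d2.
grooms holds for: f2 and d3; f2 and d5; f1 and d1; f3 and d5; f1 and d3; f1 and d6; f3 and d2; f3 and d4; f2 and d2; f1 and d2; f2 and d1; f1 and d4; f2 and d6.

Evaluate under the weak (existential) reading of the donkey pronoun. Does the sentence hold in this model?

"it" takes "a donkey" as antecedent — a donkey pronoun bound across the clause boundary.
Weak reading: every farmer f with some owns-donkey has at least one owns-donkey d such that feeds(f,d) ∧ grooms(f,d).
Per farmer: f1:✓  f2:✓  f3:✓
Every farmer in the restrictor has a witness.

True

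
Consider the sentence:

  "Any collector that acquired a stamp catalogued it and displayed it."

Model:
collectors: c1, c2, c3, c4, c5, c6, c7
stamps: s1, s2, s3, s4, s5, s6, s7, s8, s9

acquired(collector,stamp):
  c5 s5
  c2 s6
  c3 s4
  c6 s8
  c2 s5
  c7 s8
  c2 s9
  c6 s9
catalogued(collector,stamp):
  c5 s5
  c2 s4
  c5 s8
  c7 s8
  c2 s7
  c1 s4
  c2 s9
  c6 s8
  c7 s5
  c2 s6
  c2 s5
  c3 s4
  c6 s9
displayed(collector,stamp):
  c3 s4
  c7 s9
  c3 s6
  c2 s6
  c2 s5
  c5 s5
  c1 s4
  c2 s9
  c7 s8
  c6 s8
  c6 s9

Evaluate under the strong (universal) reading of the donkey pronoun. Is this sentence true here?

"it" takes "a stamp" as antecedent — a donkey pronoun bound across the clause boundary.
Strong reading: for every (c,s) with acquired(c,s), catalogued(c,s) ∧ displayed(c,s).
Restrictor pairs: (c2,s5) ✓  (c2,s6) ✓  (c2,s9) ✓  (c3,s4) ✓  (c5,s5) ✓  (c6,s8) ✓  (c6,s9) ✓  (c7,s8) ✓
Every restrictor pair satisfies the scope.

True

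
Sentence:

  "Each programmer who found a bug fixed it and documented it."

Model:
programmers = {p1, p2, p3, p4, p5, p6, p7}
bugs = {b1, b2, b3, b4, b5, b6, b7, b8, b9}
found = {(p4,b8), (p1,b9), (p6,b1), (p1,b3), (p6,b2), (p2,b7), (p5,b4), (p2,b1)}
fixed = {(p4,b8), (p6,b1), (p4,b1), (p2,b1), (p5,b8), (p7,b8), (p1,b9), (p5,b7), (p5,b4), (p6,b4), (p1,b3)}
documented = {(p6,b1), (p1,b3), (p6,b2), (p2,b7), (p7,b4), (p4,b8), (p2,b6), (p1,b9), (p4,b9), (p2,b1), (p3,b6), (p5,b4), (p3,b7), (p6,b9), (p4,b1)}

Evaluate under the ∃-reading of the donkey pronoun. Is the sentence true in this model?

"it" takes "a bug" as antecedent — a donkey pronoun bound across the clause boundary.
Weak reading: every programmer p with some found-bug has at least one found-bug b such that fixed(p,b) ∧ documented(p,b).
Per programmer: p1:✓  p2:✓  p4:✓  p5:✓  p6:✓
Every programmer in the restrictor has a witness.

True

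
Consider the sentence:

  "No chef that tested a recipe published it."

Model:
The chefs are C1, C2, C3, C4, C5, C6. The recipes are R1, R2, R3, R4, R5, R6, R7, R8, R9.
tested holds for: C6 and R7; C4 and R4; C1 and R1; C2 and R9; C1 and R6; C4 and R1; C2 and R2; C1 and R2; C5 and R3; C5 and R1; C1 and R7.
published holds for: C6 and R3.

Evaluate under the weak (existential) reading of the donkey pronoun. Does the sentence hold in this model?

True

"it" takes "a recipe" as antecedent — a donkey pronoun bound across the clause boundary.
Truth condition: for no (c,r) with tested(c,r) does published(c,r) hold.
Restrictor pairs — does the scope hold? (C1,R1):fails  (C1,R2):fails  (C1,R6):fails  (C1,R7):fails  (C2,R2):fails  (C2,R9):fails  (C4,R1):fails  (C4,R4):fails  (C5,R1):fails  (C5,R3):fails  (C6,R7):fails
Scope holds for no restrictor pair, so the sentence is true.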